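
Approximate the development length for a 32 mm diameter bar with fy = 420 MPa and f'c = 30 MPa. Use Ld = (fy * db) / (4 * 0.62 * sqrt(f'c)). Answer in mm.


Ld = (fy * db) / (4 * 0.62 * sqrt(f'c))
= (420 * 32) / (4 * 0.62 * sqrt(30))
= 13440 / 13.5835
= 989.43 mm

989.43 mm


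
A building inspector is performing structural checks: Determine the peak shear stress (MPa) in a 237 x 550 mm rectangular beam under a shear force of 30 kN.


A = b * h = 237 * 550 = 130350 mm^2
V = 30 kN = 30000.0 N
tau_max = 1.5 * V / A = 1.5 * 30000.0 / 130350
= 0.3452 MPa

0.3452 MPa


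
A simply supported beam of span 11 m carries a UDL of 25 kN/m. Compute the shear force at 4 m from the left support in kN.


R_A = w * L / 2 = 25 * 11 / 2 = 137.5 kN
V(x) = R_A - w * x = 137.5 - 25 * 4
= 37.5 kN

37.5 kN


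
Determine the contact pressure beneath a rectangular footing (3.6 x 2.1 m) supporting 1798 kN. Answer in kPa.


A = 3.6 * 2.1 = 7.56 m^2
q = P / A = 1798 / 7.56
= 237.8307 kPa

237.8307 kPa


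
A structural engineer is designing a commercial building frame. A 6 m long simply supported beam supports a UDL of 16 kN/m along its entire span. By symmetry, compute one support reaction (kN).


Total load = w * L = 16 * 6 = 96 kN
By symmetry, each reaction R = total / 2 = 96 / 2 = 48.0 kN

48.0 kN


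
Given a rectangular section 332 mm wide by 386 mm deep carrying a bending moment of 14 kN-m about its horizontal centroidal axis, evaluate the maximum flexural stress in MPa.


I = b * h^3 / 12 = 332 * 386^3 / 12 = 1591177949.33 mm^4
y = h / 2 = 386 / 2 = 193.0 mm
M = 14 kN-m = 14000000.0 N-mm
sigma = M * y / I = 14000000.0 * 193.0 / 1591177949.33
= 1.7 MPa

1.7 MPa


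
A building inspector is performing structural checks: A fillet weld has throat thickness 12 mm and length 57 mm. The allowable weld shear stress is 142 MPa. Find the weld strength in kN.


Strength = throat * length * allowable stress
= 12 * 57 * 142 N
= 97128 N
= 97.13 kN

97.13 kN


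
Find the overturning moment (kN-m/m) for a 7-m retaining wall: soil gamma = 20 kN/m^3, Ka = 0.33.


Pa = 0.5 * Ka * gamma * H^2
= 0.5 * 0.33 * 20 * 7^2
= 161.7 kN/m
Arm = H / 3 = 7 / 3 = 2.3333 m
Mo = Pa * arm = Pa * H / 3 = 161.7 * 7 / 3 = 377.3 kN-m/m

377.3 kN-m/m


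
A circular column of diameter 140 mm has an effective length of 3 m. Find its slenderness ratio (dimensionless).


Radius of gyration r = d / 4 = 140 / 4 = 35.0 mm
L_eff = 3000.0 mm
Slenderness ratio = L / r = 3000.0 / 35.0 = 85.71 (dimensionless)

85.71 (dimensionless)


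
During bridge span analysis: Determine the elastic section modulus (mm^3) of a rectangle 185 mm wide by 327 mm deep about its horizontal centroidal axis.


S = b * h^2 / 6
= 185 * 327^2 / 6
= 185 * 106929 / 6
= 3296977.5 mm^3

3296977.5 mm^3


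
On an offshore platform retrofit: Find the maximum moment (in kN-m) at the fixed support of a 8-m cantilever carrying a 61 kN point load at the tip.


For a cantilever with a point load at the free end:
M_max = P * L = 61 * 8 = 488 kN-m

488 kN-m


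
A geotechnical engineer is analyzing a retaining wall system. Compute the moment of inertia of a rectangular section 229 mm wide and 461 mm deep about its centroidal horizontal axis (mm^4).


I = b * h^3 / 12
= 229 * 461^3 / 12
= 229 * 97972181 / 12
= 1869635787.42 mm^4

1869635787.42 mm^4


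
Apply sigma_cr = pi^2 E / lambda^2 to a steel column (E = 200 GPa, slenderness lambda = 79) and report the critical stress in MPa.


sigma_cr = pi^2 * E / lambda^2
= 9.8696 * 200000.0 / 79^2
= 9.8696 * 200000.0 / 6241
= 316.2828 MPa

316.2828 MPa


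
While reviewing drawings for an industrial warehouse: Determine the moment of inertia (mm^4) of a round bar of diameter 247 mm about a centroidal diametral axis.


r = d / 2 = 247 / 2 = 123.5 mm
I = pi * r^4 / 4 = pi * 123.5^4 / 4
= 182708062.3 mm^4

182708062.3 mm^4


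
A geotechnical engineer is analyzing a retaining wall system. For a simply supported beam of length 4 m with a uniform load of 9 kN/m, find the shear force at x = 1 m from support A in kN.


R_A = w * L / 2 = 9 * 4 / 2 = 18.0 kN
V(x) = R_A - w * x = 18.0 - 9 * 1
= 9.0 kN

9.0 kN


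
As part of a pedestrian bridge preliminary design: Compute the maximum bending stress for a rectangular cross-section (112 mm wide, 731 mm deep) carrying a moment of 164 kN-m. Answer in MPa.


I = b * h^3 / 12 = 112 * 731^3 / 12 = 3645766982.67 mm^4
y = h / 2 = 731 / 2 = 365.5 mm
M = 164 kN-m = 164000000.0 N-mm
sigma = M * y / I = 164000000.0 * 365.5 / 3645766982.67
= 16.44 MPa

16.44 MPa


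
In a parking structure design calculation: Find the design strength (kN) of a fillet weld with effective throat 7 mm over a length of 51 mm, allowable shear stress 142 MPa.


Strength = throat * length * allowable stress
= 7 * 51 * 142 N
= 50694 N
= 50.69 kN

50.69 kN


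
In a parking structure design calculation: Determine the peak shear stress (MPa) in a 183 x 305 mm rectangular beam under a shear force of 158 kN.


A = b * h = 183 * 305 = 55815 mm^2
V = 158 kN = 158000.0 N
tau_max = 1.5 * V / A = 1.5 * 158000.0 / 55815
= 4.2462 MPa

4.2462 MPa


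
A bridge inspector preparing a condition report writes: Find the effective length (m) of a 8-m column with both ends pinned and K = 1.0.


L_eff = K * L
= 1.0 * 8
= 8.0 m

8.0 m


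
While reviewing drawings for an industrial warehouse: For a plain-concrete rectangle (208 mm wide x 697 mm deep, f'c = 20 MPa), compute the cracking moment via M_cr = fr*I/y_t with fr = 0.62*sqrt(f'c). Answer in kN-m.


fr = 0.62 * sqrt(20) = 0.62 * 4.4721 = 2.7727 MPa
I = 208 * 697^3 / 12 = 5869220465.33 mm^4
y_t = 348.5 mm
M_cr = fr * I / y_t = 2.7727 * 5869220465.33 / 348.5 N-mm
= 46.6965 kN-m

46.6965 kN-m


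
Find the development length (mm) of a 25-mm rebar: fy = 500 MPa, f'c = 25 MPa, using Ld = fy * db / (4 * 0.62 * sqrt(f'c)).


Ld = (fy * db) / (4 * 0.62 * sqrt(f'c))
= (500 * 25) / (4 * 0.62 * sqrt(25))
= 12500 / 12.4
= 1008.06 mm

1008.06 mm


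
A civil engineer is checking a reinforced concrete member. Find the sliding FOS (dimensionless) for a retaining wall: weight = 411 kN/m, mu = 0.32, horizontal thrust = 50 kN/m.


Resisting force = mu * W = 0.32 * 411 = 131.52 kN/m
FOS = Resisting / Driving = 131.52 / 50
= 2.6304 (dimensionless)

2.6304 (dimensionless)


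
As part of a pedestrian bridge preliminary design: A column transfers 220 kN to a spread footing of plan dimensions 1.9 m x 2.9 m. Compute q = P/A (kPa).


A = 1.9 * 2.9 = 5.51 m^2
q = P / A = 220 / 5.51
= 39.9274 kPa

39.9274 kPa


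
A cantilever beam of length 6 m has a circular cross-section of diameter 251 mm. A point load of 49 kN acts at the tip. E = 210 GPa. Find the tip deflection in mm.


I = pi * d^4 / 64 = pi * 251^4 / 64 = 194834016.97 mm^4
L = 6000.0 mm, P = 49000.0 N, E = 210000.0 MPa
delta = P * L^3 / (3 * E * I)
= 49000.0 * 6000.0^3 / (3 * 210000.0 * 194834016.97)
= 86.2272 mm

86.2272 mm


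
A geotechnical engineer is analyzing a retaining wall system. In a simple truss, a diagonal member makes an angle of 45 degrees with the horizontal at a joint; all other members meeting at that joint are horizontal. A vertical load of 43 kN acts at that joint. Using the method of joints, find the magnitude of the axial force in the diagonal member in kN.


At the joint, only the diagonal has a vertical component, so vertical equilibrium gives:
F * sin(45) = 43
F = 43 / sin(45)
= 43 / 0.707107
= 60.81 kN

60.81 kN


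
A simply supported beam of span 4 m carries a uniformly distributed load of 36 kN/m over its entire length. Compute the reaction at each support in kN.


Total load = w * L = 36 * 4 = 144 kN
By symmetry, each reaction R = total / 2 = 144 / 2 = 72.0 kN

72.0 kN


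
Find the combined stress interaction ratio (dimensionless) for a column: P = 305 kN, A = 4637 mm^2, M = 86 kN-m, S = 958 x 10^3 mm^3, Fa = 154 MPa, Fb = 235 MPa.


f_a = P / A = 305000.0 / 4637 = 65.7753 MPa
f_b = M / S = 86000000.0 / 958000.0 = 89.7704 MPa
Ratio = f_a / Fa + f_b / Fb
= 65.7753 / 154 + 89.7704 / 235
= 0.8091 (dimensionless)

0.8091 (dimensionless)


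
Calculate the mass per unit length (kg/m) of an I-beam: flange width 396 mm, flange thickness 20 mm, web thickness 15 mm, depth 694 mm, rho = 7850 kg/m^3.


A_flanges = 2 * 396 * 20 = 15840 mm^2
A_web = (694 - 2 * 20) * 15 = 9810 mm^2
A_total = 15840 + 9810 = 25650 mm^2 = 0.025650 m^2
Weight = rho * A = 7850 * 0.025650 = 201.3525 kg/m

201.3525 kg/m


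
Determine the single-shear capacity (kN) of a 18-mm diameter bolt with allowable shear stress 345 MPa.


A = pi * d^2 / 4 = pi * 18^2 / 4 = 254.469 mm^2
V = f_v * A / 1000 = 345 * 254.469 / 1000
= 87.7918 kN

87.7918 kN


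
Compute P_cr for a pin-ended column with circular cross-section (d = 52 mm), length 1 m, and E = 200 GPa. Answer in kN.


I = pi * d^4 / 64 = 358908.11 mm^4
L = 1000.0 mm
P_cr = pi^2 * E * I / L^2
= 9.8696 * 200000.0 * 358908.11 / 1000.0^2
= 708456.21 N = 708.4562 kN

708.4562 kN


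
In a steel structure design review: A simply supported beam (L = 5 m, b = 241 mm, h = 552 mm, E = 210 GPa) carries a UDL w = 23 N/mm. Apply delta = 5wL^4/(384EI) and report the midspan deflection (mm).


I = 241 * 552^3 / 12 = 3377948544.0 mm^4
L = 5000.0 mm, w = 23 N/mm, E = 210000.0 MPa
delta = 5 * w * L^4 / (384 * E * I)
= 5 * 23 * 5000.0^4 / (384 * 210000.0 * 3377948544.0)
= 0.2639 mm

0.2639 mm


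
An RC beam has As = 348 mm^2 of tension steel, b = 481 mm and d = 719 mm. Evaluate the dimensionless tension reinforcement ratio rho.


rho = As / (b * d)
= 348 / (481 * 719)
= 348 / 345839
= 0.001006 (dimensionless)

0.001006 (dimensionless)


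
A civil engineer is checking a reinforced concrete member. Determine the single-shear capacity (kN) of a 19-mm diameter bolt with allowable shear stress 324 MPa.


A = pi * d^2 / 4 = pi * 19^2 / 4 = 283.5287 mm^2
V = f_v * A / 1000 = 324 * 283.5287 / 1000
= 91.8633 kN

91.8633 kN


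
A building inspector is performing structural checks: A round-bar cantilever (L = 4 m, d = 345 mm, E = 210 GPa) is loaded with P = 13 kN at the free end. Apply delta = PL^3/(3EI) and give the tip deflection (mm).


I = pi * d^4 / 64 = pi * 345^4 / 64 = 695418562.61 mm^4
L = 4000.0 mm, P = 13000.0 N, E = 210000.0 MPa
delta = P * L^3 / (3 * E * I)
= 13000.0 * 4000.0^3 / (3 * 210000.0 * 695418562.61)
= 1.8991 mm

1.8991 mm


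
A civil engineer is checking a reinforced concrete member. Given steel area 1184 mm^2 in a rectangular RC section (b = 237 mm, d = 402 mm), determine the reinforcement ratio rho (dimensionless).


rho = As / (b * d)
= 1184 / (237 * 402)
= 1184 / 95274
= 0.012427 (dimensionless)

0.012427 (dimensionless)


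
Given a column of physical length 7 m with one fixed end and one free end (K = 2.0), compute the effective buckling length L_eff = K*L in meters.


L_eff = K * L
= 2.0 * 7
= 14.0 m

14.0 m


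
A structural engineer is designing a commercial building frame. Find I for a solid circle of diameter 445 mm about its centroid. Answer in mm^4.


r = d / 2 = 445 / 2 = 222.5 mm
I = pi * r^4 / 4 = pi * 222.5^4 / 4
= 1924907845.66 mm^4

1924907845.66 mm^4


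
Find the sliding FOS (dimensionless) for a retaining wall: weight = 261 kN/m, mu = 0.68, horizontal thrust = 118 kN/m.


Resisting force = mu * W = 0.68 * 261 = 177.48 kN/m
FOS = Resisting / Driving = 177.48 / 118
= 1.5041 (dimensionless)

1.5041 (dimensionless)


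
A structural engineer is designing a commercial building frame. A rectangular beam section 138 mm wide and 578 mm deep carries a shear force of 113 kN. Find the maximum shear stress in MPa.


A = b * h = 138 * 578 = 79764 mm^2
V = 113 kN = 113000.0 N
tau_max = 1.5 * V / A = 1.5 * 113000.0 / 79764
= 2.125 MPa

2.125 MPa


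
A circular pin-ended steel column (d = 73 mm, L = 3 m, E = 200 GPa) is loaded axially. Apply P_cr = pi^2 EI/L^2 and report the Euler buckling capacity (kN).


I = pi * d^4 / 64 = 1393995.4 mm^4
L = 3000.0 mm
P_cr = pi^2 * E * I / L^2
= 9.8696 * 200000.0 * 1393995.4 / 3000.0^2
= 305737.4 N = 305.7374 kN

305.7374 kN


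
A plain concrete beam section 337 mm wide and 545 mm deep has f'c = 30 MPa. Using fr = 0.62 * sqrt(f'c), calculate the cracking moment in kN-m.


fr = 0.62 * sqrt(30) = 0.62 * 5.4772 = 3.3959 MPa
I = 337 * 545^3 / 12 = 4546091385.42 mm^4
y_t = 272.5 mm
M_cr = fr * I / y_t = 3.3959 * 4546091385.42 / 272.5 N-mm
= 56.6531 kN-m

56.6531 kN-m


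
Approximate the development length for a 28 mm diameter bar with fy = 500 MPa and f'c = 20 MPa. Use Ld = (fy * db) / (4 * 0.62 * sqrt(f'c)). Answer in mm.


Ld = (fy * db) / (4 * 0.62 * sqrt(f'c))
= (500 * 28) / (4 * 0.62 * sqrt(20))
= 14000 / 11.0909
= 1262.3 mm

1262.3 mm


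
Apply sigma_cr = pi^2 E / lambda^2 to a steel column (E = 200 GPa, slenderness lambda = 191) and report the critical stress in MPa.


sigma_cr = pi^2 * E / lambda^2
= 9.8696 * 200000.0 / 191^2
= 9.8696 * 200000.0 / 36481
= 54.1082 MPa

54.1082 MPa


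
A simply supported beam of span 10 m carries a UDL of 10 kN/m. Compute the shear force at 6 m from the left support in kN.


R_A = w * L / 2 = 10 * 10 / 2 = 50.0 kN
V(x) = R_A - w * x = 50.0 - 10 * 6
= -10.0 kN

-10.0 kN


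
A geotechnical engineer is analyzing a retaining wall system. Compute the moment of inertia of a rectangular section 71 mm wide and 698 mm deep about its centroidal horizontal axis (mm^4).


I = b * h^3 / 12
= 71 * 698^3 / 12
= 71 * 340068392 / 12
= 2012071319.33 mm^4

2012071319.33 mm^4


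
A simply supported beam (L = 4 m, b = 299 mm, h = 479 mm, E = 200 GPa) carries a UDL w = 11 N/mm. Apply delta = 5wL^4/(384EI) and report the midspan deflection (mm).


I = 299 * 479^3 / 12 = 2738397455.08 mm^4
L = 4000.0 mm, w = 11 N/mm, E = 200000.0 MPa
delta = 5 * w * L^4 / (384 * E * I)
= 5 * 11 * 4000.0^4 / (384 * 200000.0 * 2738397455.08)
= 0.0669 mm

0.0669 mm


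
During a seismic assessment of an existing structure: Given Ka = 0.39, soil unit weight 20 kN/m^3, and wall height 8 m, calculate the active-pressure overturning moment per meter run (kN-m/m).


Pa = 0.5 * Ka * gamma * H^2
= 0.5 * 0.39 * 20 * 8^2
= 249.6 kN/m
Arm = H / 3 = 8 / 3 = 2.6667 m
Mo = Pa * arm = Pa * H / 3 = 249.6 * 8 / 3 = 665.6 kN-m/m

665.6 kN-m/m


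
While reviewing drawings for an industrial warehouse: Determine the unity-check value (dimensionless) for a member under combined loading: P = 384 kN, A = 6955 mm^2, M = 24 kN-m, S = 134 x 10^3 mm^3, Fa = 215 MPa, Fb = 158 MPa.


f_a = P / A = 384000.0 / 6955 = 55.2121 MPa
f_b = M / S = 24000000.0 / 134000.0 = 179.1045 MPa
Ratio = f_a / Fa + f_b / Fb
= 55.2121 / 215 + 179.1045 / 158
= 1.3904 (dimensionless)

1.3904 (dimensionless)


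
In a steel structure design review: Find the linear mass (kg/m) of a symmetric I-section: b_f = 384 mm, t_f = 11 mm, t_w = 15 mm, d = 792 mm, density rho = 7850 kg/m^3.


A_flanges = 2 * 384 * 11 = 8448 mm^2
A_web = (792 - 2 * 11) * 15 = 11550 mm^2
A_total = 8448 + 11550 = 19998 mm^2 = 0.019998 m^2
Weight = rho * A = 7850 * 0.019998 = 156.9843 kg/m

156.9843 kg/m


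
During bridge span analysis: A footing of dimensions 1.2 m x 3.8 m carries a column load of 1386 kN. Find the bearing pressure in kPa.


A = 1.2 * 3.8 = 4.56 m^2
q = P / A = 1386 / 4.56
= 303.9474 kPa

303.9474 kPa


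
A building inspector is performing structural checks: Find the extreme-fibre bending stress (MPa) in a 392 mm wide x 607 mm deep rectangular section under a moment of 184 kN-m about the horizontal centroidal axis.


I = b * h^3 / 12 = 392 * 607^3 / 12 = 7305852404.67 mm^4
y = h / 2 = 607 / 2 = 303.5 mm
M = 184 kN-m = 184000000.0 N-mm
sigma = M * y / I = 184000000.0 * 303.5 / 7305852404.67
= 7.64 MPa

7.64 MPa


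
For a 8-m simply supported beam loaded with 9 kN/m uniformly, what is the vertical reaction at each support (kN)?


Total load = w * L = 9 * 8 = 72 kN
By symmetry, each reaction R = total / 2 = 72 / 2 = 36.0 kN

36.0 kN


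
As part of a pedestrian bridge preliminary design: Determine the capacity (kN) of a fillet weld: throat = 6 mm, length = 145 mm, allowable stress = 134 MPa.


Strength = throat * length * allowable stress
= 6 * 145 * 134 N
= 116580 N
= 116.58 kN

116.58 kN


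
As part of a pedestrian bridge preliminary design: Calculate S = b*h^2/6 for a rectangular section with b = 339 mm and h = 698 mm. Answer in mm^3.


S = b * h^2 / 6
= 339 * 698^2 / 6
= 339 * 487204 / 6
= 27527026.0 mm^3

27527026.0 mm^3


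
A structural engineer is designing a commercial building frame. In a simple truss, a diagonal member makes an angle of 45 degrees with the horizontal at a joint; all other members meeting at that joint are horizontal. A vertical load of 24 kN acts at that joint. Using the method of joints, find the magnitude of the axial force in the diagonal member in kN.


At the joint, only the diagonal has a vertical component, so vertical equilibrium gives:
F * sin(45) = 24
F = 24 / sin(45)
= 24 / 0.707107
= 33.94 kN

33.94 kN


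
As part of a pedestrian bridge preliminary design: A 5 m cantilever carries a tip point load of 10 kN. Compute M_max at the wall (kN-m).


For a cantilever with a point load at the free end:
M_max = P * L = 10 * 5 = 50 kN-m

50 kN-m


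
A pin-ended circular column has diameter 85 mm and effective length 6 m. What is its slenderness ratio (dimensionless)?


Radius of gyration r = d / 4 = 85 / 4 = 21.25 mm
L_eff = 6000.0 mm
Slenderness ratio = L / r = 6000.0 / 21.25 = 282.35 (dimensionless)

282.35 (dimensionless)


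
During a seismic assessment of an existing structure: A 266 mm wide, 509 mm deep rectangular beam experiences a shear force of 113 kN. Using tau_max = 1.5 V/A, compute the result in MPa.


A = b * h = 266 * 509 = 135394 mm^2
V = 113 kN = 113000.0 N
tau_max = 1.5 * V / A = 1.5 * 113000.0 / 135394
= 1.2519 MPa

1.2519 MPa


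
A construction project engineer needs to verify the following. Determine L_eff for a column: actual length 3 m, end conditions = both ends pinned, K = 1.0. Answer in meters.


L_eff = K * L
= 1.0 * 3
= 3.0 m

3.0 m


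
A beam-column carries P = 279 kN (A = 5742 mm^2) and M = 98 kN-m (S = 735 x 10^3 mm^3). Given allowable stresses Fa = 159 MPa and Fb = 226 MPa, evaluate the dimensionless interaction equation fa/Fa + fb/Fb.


f_a = P / A = 279000.0 / 5742 = 48.5893 MPa
f_b = M / S = 98000000.0 / 735000.0 = 133.3333 MPa
Ratio = f_a / Fa + f_b / Fb
= 48.5893 / 159 + 133.3333 / 226
= 0.8956 (dimensionless)

0.8956 (dimensionless)


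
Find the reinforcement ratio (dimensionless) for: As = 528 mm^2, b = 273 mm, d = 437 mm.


rho = As / (b * d)
= 528 / (273 * 437)
= 528 / 119301
= 0.004426 (dimensionless)

0.004426 (dimensionless)


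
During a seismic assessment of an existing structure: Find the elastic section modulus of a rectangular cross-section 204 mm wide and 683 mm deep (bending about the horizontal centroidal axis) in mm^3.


S = b * h^2 / 6
= 204 * 683^2 / 6
= 204 * 466489 / 6
= 15860626.0 mm^3

15860626.0 mm^3


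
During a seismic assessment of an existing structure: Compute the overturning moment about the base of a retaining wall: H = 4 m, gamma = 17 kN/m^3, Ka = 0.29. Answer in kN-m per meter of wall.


Pa = 0.5 * Ka * gamma * H^2
= 0.5 * 0.29 * 17 * 4^2
= 39.44 kN/m
Arm = H / 3 = 4 / 3 = 1.3333 m
Mo = Pa * arm = Pa * H / 3 = 39.44 * 4 / 3 = 52.5867 kN-m/m

52.5867 kN-m/m


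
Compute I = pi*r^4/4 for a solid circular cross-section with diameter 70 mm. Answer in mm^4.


r = d / 2 = 70 / 2 = 35.0 mm
I = pi * r^4 / 4 = pi * 35.0^4 / 4
= 1178588.12 mm^4

1178588.12 mm^4


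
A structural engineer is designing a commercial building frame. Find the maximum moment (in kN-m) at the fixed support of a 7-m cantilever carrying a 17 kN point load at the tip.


For a cantilever with a point load at the free end:
M_max = P * L = 17 * 7 = 119 kN-m

119 kN-m


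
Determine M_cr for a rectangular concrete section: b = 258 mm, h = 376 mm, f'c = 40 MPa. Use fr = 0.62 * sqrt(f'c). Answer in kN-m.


fr = 0.62 * sqrt(40) = 0.62 * 6.3246 = 3.9212 MPa
I = 258 * 376^3 / 12 = 1142883584.0 mm^4
y_t = 188.0 mm
M_cr = fr * I / y_t = 3.9212 * 1142883584.0 / 188.0 N-mm
= 23.8378 kN-m

23.8378 kN-m


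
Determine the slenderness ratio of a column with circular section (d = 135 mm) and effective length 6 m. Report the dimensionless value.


Radius of gyration r = d / 4 = 135 / 4 = 33.75 mm
L_eff = 6000.0 mm
Slenderness ratio = L / r = 6000.0 / 33.75 = 177.78 (dimensionless)

177.78 (dimensionless)


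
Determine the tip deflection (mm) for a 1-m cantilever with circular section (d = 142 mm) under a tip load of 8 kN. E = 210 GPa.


I = pi * d^4 / 64 = pi * 142^4 / 64 = 19958287.59 mm^4
L = 1000.0 mm, P = 8000.0 N, E = 210000.0 MPa
delta = P * L^3 / (3 * E * I)
= 8000.0 * 1000.0^3 / (3 * 210000.0 * 19958287.59)
= 0.6362 mm

0.6362 mm


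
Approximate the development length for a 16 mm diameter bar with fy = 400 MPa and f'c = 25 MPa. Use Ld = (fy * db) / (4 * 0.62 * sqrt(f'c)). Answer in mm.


Ld = (fy * db) / (4 * 0.62 * sqrt(f'c))
= (400 * 16) / (4 * 0.62 * sqrt(25))
= 6400 / 12.4
= 516.13 mm

516.13 mm


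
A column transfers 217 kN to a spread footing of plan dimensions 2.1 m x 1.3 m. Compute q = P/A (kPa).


A = 2.1 * 1.3 = 2.73 m^2
q = P / A = 217 / 2.73
= 79.4872 kPa

79.4872 kPa


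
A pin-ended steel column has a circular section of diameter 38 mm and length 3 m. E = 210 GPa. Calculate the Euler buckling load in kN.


I = pi * d^4 / 64 = 102353.87 mm^4
L = 3000.0 mm
P_cr = pi^2 * E * I / L^2
= 9.8696 * 210000.0 * 102353.87 / 3000.0^2
= 23571.15 N = 23.5712 kN

23.5712 kN


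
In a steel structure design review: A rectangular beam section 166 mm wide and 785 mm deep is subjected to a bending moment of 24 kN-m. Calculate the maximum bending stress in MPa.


I = b * h^3 / 12 = 166 * 785^3 / 12 = 6691689979.17 mm^4
y = h / 2 = 785 / 2 = 392.5 mm
M = 24 kN-m = 24000000.0 N-mm
sigma = M * y / I = 24000000.0 * 392.5 / 6691689979.17
= 1.41 MPa

1.41 MPa


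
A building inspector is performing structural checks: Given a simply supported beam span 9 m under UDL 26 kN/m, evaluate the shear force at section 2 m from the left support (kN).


R_A = w * L / 2 = 26 * 9 / 2 = 117.0 kN
V(x) = R_A - w * x = 117.0 - 26 * 2
= 65.0 kN

65.0 kN


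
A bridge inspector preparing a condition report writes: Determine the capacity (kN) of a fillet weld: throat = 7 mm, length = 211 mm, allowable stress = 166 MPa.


Strength = throat * length * allowable stress
= 7 * 211 * 166 N
= 245182 N
= 245.18 kN

245.18 kN


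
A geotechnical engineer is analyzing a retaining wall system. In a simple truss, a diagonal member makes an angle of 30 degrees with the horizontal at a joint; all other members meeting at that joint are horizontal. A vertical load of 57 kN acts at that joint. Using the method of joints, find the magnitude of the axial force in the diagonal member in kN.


At the joint, only the diagonal has a vertical component, so vertical equilibrium gives:
F * sin(30) = 57
F = 57 / sin(30)
= 57 / 0.5
= 114.0 kN

114.0 kN


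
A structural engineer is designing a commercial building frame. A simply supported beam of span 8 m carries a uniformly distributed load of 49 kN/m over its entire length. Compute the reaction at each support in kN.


Total load = w * L = 49 * 8 = 392 kN
By symmetry, each reaction R = total / 2 = 392 / 2 = 196.0 kN

196.0 kN


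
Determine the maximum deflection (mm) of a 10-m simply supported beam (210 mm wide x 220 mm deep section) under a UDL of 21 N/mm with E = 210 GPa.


I = 210 * 220^3 / 12 = 186340000.0 mm^4
L = 10000.0 mm, w = 21 N/mm, E = 210000.0 MPa
delta = 5 * w * L^4 / (384 * E * I)
= 5 * 21 * 10000.0^4 / (384 * 210000.0 * 186340000.0)
= 69.8767 mm

69.8767 mm


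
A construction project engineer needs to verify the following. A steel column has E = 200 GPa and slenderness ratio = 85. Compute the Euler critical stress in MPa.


sigma_cr = pi^2 * E / lambda^2
= 9.8696 * 200000.0 / 85^2
= 9.8696 * 200000.0 / 7225
= 273.207 MPa

273.207 MPa


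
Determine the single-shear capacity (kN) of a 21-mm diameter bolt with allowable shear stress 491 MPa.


A = pi * d^2 / 4 = pi * 21^2 / 4 = 346.3606 mm^2
V = f_v * A / 1000 = 491 * 346.3606 / 1000
= 170.063 kN

170.063 kN


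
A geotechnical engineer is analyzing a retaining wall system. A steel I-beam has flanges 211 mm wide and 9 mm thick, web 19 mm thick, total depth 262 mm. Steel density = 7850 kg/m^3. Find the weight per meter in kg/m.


A_flanges = 2 * 211 * 9 = 3798 mm^2
A_web = (262 - 2 * 9) * 19 = 4636 mm^2
A_total = 3798 + 4636 = 8434 mm^2 = 0.008434 m^2
Weight = rho * A = 7850 * 0.008434 = 66.2069 kg/m

66.2069 kg/m


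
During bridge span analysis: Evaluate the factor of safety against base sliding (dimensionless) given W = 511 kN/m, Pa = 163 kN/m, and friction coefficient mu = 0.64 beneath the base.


Resisting force = mu * W = 0.64 * 511 = 327.04 kN/m
FOS = Resisting / Driving = 327.04 / 163
= 2.0064 (dimensionless)

2.0064 (dimensionless)


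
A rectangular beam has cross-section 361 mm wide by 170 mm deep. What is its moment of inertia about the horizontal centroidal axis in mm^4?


I = b * h^3 / 12
= 361 * 170^3 / 12
= 361 * 4913000 / 12
= 147799416.67 mm^4

147799416.67 mm^4


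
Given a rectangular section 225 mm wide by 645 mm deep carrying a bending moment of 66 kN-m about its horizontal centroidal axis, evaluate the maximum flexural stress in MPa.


I = b * h^3 / 12 = 225 * 645^3 / 12 = 5031302343.75 mm^4
y = h / 2 = 645 / 2 = 322.5 mm
M = 66 kN-m = 66000000.0 N-mm
sigma = M * y / I = 66000000.0 * 322.5 / 5031302343.75
= 4.23 MPa

4.23 MPa


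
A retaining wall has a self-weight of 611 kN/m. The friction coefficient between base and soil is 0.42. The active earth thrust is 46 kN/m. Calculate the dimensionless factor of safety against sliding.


Resisting force = mu * W = 0.42 * 611 = 256.62 kN/m
FOS = Resisting / Driving = 256.62 / 46
= 5.5787 (dimensionless)

5.5787 (dimensionless)


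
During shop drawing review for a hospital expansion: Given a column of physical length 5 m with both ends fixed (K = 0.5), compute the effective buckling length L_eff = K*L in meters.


L_eff = K * L
= 0.5 * 5
= 2.5 m

2.5 m


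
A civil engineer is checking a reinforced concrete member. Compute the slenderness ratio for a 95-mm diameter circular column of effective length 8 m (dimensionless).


Radius of gyration r = d / 4 = 95 / 4 = 23.75 mm
L_eff = 8000.0 mm
Slenderness ratio = L / r = 8000.0 / 23.75 = 336.84 (dimensionless)

336.84 (dimensionless)


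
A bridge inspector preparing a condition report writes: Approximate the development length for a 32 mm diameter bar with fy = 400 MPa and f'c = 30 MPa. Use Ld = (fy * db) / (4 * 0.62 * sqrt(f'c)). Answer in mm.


Ld = (fy * db) / (4 * 0.62 * sqrt(f'c))
= (400 * 32) / (4 * 0.62 * sqrt(30))
= 12800 / 13.5835
= 942.32 mm

942.32 mm


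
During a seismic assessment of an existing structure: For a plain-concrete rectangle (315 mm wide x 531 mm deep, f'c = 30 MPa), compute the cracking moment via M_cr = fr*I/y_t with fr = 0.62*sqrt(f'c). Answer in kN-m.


fr = 0.62 * sqrt(30) = 0.62 * 5.4772 = 3.3959 MPa
I = 315 * 531^3 / 12 = 3930183888.75 mm^4
y_t = 265.5 mm
M_cr = fr * I / y_t = 3.3959 * 3930183888.75 / 265.5 N-mm
= 50.269 kN-m

50.269 kN-m


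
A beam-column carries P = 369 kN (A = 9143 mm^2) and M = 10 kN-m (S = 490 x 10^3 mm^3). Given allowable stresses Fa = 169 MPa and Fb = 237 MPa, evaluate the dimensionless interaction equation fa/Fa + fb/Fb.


f_a = P / A = 369000.0 / 9143 = 40.3587 MPa
f_b = M / S = 10000000.0 / 490000.0 = 20.4082 MPa
Ratio = f_a / Fa + f_b / Fb
= 40.3587 / 169 + 20.4082 / 237
= 0.3249 (dimensionless)

0.3249 (dimensionless)


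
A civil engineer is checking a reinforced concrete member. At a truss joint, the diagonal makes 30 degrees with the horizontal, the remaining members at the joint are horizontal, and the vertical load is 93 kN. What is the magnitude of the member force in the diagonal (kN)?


At the joint, only the diagonal has a vertical component, so vertical equilibrium gives:
F * sin(30) = 93
F = 93 / sin(30)
= 93 / 0.5
= 186.0 kN

186.0 kN


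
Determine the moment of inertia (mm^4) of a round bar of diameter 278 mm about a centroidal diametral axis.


r = d / 2 = 278 / 2 = 139.0 mm
I = pi * r^4 / 4 = pi * 139.0^4 / 4
= 293189952.0 mm^4

293189952.0 mm^4


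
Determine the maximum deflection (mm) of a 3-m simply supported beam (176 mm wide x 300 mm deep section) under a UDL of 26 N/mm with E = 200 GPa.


I = 176 * 300^3 / 12 = 396000000.0 mm^4
L = 3000.0 mm, w = 26 N/mm, E = 200000.0 MPa
delta = 5 * w * L^4 / (384 * E * I)
= 5 * 26 * 3000.0^4 / (384 * 200000.0 * 396000000.0)
= 0.3462 mm

0.3462 mm


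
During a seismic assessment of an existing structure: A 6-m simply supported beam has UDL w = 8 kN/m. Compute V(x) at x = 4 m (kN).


R_A = w * L / 2 = 8 * 6 / 2 = 24.0 kN
V(x) = R_A - w * x = 24.0 - 8 * 4
= -8.0 kN

-8.0 kN


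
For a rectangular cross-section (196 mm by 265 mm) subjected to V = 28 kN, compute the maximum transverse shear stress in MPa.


A = b * h = 196 * 265 = 51940 mm^2
V = 28 kN = 28000.0 N
tau_max = 1.5 * V / A = 1.5 * 28000.0 / 51940
= 0.8086 MPa

0.8086 MPa


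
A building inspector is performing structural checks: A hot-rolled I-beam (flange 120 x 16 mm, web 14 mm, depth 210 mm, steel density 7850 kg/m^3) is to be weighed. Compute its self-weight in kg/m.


A_flanges = 2 * 120 * 16 = 3840 mm^2
A_web = (210 - 2 * 16) * 14 = 2492 mm^2
A_total = 3840 + 2492 = 6332 mm^2 = 0.006332 m^2
Weight = rho * A = 7850 * 0.006332 = 49.7062 kg/m

49.7062 kg/m


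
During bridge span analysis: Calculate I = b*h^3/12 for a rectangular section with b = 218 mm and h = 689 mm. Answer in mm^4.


I = b * h^3 / 12
= 218 * 689^3 / 12
= 218 * 327082769 / 12
= 5942003636.83 mm^4

5942003636.83 mm^4


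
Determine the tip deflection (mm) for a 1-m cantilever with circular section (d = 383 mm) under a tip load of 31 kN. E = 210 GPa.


I = pi * d^4 / 64 = pi * 383^4 / 64 = 1056245798.85 mm^4
L = 1000.0 mm, P = 31000.0 N, E = 210000.0 MPa
delta = P * L^3 / (3 * E * I)
= 31000.0 * 1000.0^3 / (3 * 210000.0 * 1056245798.85)
= 0.0466 mm

0.0466 mm


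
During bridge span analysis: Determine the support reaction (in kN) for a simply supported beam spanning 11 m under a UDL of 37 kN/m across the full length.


Total load = w * L = 37 * 11 = 407 kN
By symmetry, each reaction R = total / 2 = 407 / 2 = 203.5 kN

203.5 kN


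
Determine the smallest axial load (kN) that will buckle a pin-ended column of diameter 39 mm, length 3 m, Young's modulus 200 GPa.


I = pi * d^4 / 64 = 113560.77 mm^4
L = 3000.0 mm
P_cr = pi^2 * E * I / L^2
= 9.8696 * 200000.0 * 113560.77 / 3000.0^2
= 24906.66 N = 24.9067 kN

24.9067 kN


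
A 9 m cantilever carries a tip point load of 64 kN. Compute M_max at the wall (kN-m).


For a cantilever with a point load at the free end:
M_max = P * L = 64 * 9 = 576 kN-m

576 kN-m


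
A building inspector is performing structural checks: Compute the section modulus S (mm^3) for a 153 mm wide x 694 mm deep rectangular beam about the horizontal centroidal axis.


S = b * h^2 / 6
= 153 * 694^2 / 6
= 153 * 481636 / 6
= 12281718.0 mm^3

12281718.0 mm^3


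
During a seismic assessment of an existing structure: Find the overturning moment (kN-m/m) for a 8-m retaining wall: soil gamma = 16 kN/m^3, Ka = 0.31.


Pa = 0.5 * Ka * gamma * H^2
= 0.5 * 0.31 * 16 * 8^2
= 158.72 kN/m
Arm = H / 3 = 8 / 3 = 2.6667 m
Mo = Pa * arm = Pa * H / 3 = 158.72 * 8 / 3 = 423.2533 kN-m/m

423.2533 kN-m/m


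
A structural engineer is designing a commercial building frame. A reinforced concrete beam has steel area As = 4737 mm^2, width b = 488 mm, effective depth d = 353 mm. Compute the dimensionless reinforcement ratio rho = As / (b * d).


rho = As / (b * d)
= 4737 / (488 * 353)
= 4737 / 172264
= 0.027498 (dimensionless)

0.027498 (dimensionless)


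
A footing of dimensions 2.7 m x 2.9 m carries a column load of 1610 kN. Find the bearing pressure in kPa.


A = 2.7 * 2.9 = 7.83 m^2
q = P / A = 1610 / 7.83
= 205.6194 kPa

205.6194 kPa


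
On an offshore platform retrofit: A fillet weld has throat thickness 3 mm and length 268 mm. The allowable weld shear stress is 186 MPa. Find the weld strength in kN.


Strength = throat * length * allowable stress
= 3 * 268 * 186 N
= 149544 N
= 149.54 kN

149.54 kN


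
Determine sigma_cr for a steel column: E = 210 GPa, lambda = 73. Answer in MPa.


sigma_cr = pi^2 * E / lambda^2
= 9.8696 * 210000.0 / 73^2
= 9.8696 * 210000.0 / 5329
= 388.9317 MPa

388.9317 MPa


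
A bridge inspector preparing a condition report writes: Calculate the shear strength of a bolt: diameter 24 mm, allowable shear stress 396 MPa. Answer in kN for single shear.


A = pi * d^2 / 4 = pi * 24^2 / 4 = 452.3893 mm^2
V = f_v * A / 1000 = 396 * 452.3893 / 1000
= 179.1462 kN

179.1462 kN


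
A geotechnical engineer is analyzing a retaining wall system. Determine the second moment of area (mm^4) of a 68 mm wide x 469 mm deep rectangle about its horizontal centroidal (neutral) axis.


I = b * h^3 / 12
= 68 * 469^3 / 12
= 68 * 103161709 / 12
= 584583017.67 mm^4

584583017.67 mm^4


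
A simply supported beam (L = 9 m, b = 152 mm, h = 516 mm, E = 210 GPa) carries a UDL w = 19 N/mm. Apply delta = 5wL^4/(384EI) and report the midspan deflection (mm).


I = 152 * 516^3 / 12 = 1740249216.0 mm^4
L = 9000.0 mm, w = 19 N/mm, E = 210000.0 MPa
delta = 5 * w * L^4 / (384 * E * I)
= 5 * 19 * 9000.0^4 / (384 * 210000.0 * 1740249216.0)
= 4.4415 mm

4.4415 mm


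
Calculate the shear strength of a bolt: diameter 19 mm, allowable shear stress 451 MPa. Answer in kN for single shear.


A = pi * d^2 / 4 = pi * 19^2 / 4 = 283.5287 mm^2
V = f_v * A / 1000 = 451 * 283.5287 / 1000
= 127.8715 kN

127.8715 kN


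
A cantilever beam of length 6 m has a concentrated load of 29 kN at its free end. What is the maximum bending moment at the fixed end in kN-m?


For a cantilever with a point load at the free end:
M_max = P * L = 29 * 6 = 174 kN-m

174 kN-m


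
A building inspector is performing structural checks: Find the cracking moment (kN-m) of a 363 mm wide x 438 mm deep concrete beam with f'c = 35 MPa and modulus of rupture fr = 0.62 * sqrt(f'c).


fr = 0.62 * sqrt(35) = 0.62 * 5.9161 = 3.668 MPa
I = 363 * 438^3 / 12 = 2541837078.0 mm^4
y_t = 219.0 mm
M_cr = fr * I / y_t = 3.668 * 2541837078.0 / 219.0 N-mm
= 42.5725 kN-m

42.5725 kN-m


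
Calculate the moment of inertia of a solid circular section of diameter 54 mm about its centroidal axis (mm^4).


r = d / 2 = 54 / 2 = 27.0 mm
I = pi * r^4 / 4 = pi * 27.0^4 / 4
= 417392.79 mm^4

417392.79 mm^4


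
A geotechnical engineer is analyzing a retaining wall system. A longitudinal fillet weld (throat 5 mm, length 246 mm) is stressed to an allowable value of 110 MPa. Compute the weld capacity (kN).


Strength = throat * length * allowable stress
= 5 * 246 * 110 N
= 135300 N
= 135.3 kN

135.3 kN


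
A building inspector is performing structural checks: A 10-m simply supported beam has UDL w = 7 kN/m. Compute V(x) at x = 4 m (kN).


R_A = w * L / 2 = 7 * 10 / 2 = 35.0 kN
V(x) = R_A - w * x = 35.0 - 7 * 4
= 7.0 kN

7.0 kN


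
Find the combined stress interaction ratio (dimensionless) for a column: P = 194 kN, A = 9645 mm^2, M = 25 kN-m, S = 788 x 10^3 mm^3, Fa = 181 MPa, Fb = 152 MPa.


f_a = P / A = 194000.0 / 9645 = 20.114 MPa
f_b = M / S = 25000000.0 / 788000.0 = 31.7259 MPa
Ratio = f_a / Fa + f_b / Fb
= 20.114 / 181 + 31.7259 / 152
= 0.3199 (dimensionless)

0.3199 (dimensionless)


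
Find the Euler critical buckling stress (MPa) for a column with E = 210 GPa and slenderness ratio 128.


sigma_cr = pi^2 * E / lambda^2
= 9.8696 * 210000.0 / 128^2
= 9.8696 * 210000.0 / 16384
= 126.5025 MPa

126.5025 MPa


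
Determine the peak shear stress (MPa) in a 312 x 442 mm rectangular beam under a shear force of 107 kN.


A = b * h = 312 * 442 = 137904 mm^2
V = 107 kN = 107000.0 N
tau_max = 1.5 * V / A = 1.5 * 107000.0 / 137904
= 1.1639 MPa

1.1639 MPa


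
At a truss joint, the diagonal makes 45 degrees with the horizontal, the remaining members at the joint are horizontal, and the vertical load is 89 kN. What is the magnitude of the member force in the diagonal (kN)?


At the joint, only the diagonal has a vertical component, so vertical equilibrium gives:
F * sin(45) = 89
F = 89 / sin(45)
= 89 / 0.707107
= 125.86 kN

125.86 kN


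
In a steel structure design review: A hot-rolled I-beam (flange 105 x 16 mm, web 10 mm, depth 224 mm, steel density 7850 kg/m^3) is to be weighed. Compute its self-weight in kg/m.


A_flanges = 2 * 105 * 16 = 3360 mm^2
A_web = (224 - 2 * 16) * 10 = 1920 mm^2
A_total = 3360 + 1920 = 5280 mm^2 = 0.005280 m^2
Weight = rho * A = 7850 * 0.005280 = 41.448 kg/m

41.448 kg/m


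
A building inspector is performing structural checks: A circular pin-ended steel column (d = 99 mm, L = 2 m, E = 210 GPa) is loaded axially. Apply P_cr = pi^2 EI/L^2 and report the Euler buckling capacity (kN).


I = pi * d^4 / 64 = 4715314.64 mm^4
L = 2000.0 mm
P_cr = pi^2 * E * I / L^2
= 9.8696 * 210000.0 * 4715314.64 / 2000.0^2
= 2443260.23 N = 2443.2602 kN

2443.2602 kN


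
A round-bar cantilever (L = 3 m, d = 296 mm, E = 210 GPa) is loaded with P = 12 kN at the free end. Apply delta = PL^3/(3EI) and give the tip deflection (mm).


I = pi * d^4 / 64 = pi * 296^4 / 64 = 376822427.47 mm^4
L = 3000.0 mm, P = 12000.0 N, E = 210000.0 MPa
delta = P * L^3 / (3 * E * I)
= 12000.0 * 3000.0^3 / (3 * 210000.0 * 376822427.47)
= 1.3648 mm

1.3648 mm


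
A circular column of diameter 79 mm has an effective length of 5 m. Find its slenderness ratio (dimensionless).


Radius of gyration r = d / 4 = 79 / 4 = 19.75 mm
L_eff = 5000.0 mm
Slenderness ratio = L / r = 5000.0 / 19.75 = 253.16 (dimensionless)

253.16 (dimensionless)


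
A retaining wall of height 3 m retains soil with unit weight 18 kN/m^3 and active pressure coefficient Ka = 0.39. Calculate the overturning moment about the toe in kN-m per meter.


Pa = 0.5 * Ka * gamma * H^2
= 0.5 * 0.39 * 18 * 3^2
= 31.59 kN/m
Arm = H / 3 = 3 / 3 = 1.0 m
Mo = Pa * arm = Pa * H / 3 = 31.59 * 3 / 3 = 31.59 kN-m/m

31.59 kN-m/m


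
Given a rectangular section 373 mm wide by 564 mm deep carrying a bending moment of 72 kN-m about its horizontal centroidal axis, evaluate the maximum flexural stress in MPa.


I = b * h^3 / 12 = 373 * 564^3 / 12 = 5576540976.0 mm^4
y = h / 2 = 564 / 2 = 282.0 mm
M = 72 kN-m = 72000000.0 N-mm
sigma = M * y / I = 72000000.0 * 282.0 / 5576540976.0
= 3.64 MPa

3.64 MPa


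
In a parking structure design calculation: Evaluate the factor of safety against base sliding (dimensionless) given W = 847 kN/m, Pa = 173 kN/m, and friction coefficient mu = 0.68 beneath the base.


Resisting force = mu * W = 0.68 * 847 = 575.96 kN/m
FOS = Resisting / Driving = 575.96 / 173
= 3.3292 (dimensionless)

3.3292 (dimensionless)


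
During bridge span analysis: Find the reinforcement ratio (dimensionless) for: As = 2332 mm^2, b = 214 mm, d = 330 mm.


rho = As / (b * d)
= 2332 / (214 * 330)
= 2332 / 70620
= 0.033022 (dimensionless)

0.033022 (dimensionless)


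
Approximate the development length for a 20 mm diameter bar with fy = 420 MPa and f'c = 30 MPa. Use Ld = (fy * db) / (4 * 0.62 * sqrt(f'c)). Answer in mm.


Ld = (fy * db) / (4 * 0.62 * sqrt(f'c))
= (420 * 20) / (4 * 0.62 * sqrt(30))
= 8400 / 13.5835
= 618.4 mm

618.4 mm


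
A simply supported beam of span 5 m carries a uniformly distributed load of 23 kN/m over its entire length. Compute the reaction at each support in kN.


Total load = w * L = 23 * 5 = 115 kN
By symmetry, each reaction R = total / 2 = 115 / 2 = 57.5 kN

57.5 kN
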